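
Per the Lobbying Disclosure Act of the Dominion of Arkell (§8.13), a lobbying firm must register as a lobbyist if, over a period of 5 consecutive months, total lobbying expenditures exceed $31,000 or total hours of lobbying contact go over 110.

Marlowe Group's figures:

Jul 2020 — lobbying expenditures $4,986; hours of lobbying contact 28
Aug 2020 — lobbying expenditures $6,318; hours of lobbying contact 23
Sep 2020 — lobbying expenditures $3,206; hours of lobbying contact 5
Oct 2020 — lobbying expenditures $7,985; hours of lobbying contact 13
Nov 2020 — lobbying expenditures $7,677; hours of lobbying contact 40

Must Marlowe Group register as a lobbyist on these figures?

No

Total lobbying expenditures: $4,986 + $6,318 + $3,206 + $7,985 + $7,677 = $30,172 (≤ $31,000).
Total hours of lobbying contact: 28 + 23 + 5 + 13 + 40 = 109 (≤ 110).
The test is 'or': neither threshold is exceeded.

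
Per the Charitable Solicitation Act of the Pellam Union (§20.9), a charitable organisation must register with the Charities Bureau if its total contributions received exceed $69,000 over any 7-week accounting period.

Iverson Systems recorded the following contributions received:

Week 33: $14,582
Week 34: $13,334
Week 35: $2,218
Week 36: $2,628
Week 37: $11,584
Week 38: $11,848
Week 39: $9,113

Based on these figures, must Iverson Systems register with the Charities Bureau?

No

Total contributions received: $14,582 + $13,334 + $2,218 + $2,628 + $11,584 + $11,848 + $9,113 = $65,307.
$65,307 ≤ $69,000, so the threshold is not exceeded.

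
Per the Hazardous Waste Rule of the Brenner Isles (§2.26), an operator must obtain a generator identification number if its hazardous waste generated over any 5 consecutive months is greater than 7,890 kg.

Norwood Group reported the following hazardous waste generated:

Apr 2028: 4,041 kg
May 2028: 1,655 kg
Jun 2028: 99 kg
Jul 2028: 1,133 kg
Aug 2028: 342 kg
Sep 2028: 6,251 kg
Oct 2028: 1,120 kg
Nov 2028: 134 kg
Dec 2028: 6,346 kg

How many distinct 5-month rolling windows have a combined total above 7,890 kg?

4

Apr 2028–Aug 2028: 4,041 kg + 1,655 kg + 99 kg + 1,133 kg + 342 kg = 7,270 kg (under)
May 2028–Sep 2028: 1,655 kg + 99 kg + 1,133 kg + 342 kg + 6,251 kg = 9,480 kg (over)
Jun 2028–Oct 2028: 99 kg + 1,133 kg + 342 kg + 6,251 kg + 1,120 kg = 8,945 kg (over)
Jul 2028–Nov 2028: 1,133 kg + 342 kg + 6,251 kg + 1,120 kg + 134 kg = 8,980 kg (over)
Aug 2028–Dec 2028: 342 kg + 6,251 kg + 1,120 kg + 134 kg + 6,346 kg = 14,193 kg (over)
4 windows exceed the threshold.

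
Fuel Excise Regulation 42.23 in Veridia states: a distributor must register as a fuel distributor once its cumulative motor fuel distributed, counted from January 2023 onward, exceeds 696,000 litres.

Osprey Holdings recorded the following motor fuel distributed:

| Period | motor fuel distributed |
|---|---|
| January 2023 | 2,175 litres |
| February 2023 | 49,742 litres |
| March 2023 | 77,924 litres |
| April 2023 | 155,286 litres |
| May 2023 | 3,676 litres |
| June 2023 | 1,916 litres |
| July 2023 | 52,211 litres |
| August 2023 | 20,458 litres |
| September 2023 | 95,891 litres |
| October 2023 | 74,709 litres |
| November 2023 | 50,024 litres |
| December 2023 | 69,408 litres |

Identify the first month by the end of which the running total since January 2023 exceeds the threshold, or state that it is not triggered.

Not triggered

Through January 2023: 2,175 litres
Through February 2023: 51,917 litres
Through March 2023: 129,841 litres
Through April 2023: 285,127 litres
Through May 2023: 288,803 litres
Through June 2023: 290,719 litres
Through July 2023: 342,930 litres
Through August 2023: 363,388 litres
Through September 2023: 459,279 litres
Through October 2023: 533,988 litres
Through November 2023: 584,012 litres
Through December 2023: 653,420 litres
Final cumulative total 653,420 litres ≤ 696,000 litres; the threshold is never exceeded.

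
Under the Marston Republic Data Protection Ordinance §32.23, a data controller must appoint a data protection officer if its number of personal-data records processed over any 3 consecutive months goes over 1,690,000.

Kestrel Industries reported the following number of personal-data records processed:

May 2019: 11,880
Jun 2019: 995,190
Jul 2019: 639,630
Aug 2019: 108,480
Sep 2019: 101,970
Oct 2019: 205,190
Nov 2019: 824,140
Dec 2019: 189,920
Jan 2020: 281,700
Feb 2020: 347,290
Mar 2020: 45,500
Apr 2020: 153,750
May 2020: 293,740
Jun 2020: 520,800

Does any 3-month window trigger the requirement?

May 2019–Jul 2019: 11,880 + 995,190 + 639,630 = 1,646,700 (under)
Jun 2019–Aug 2019: 995,190 + 639,630 + 108,480 = 1,743,300 (over)
Jul 2019–Sep 2019: 639,630 + 108,480 + 101,970 = 850,080 (under)
Aug 2019–Oct 2019: 108,480 + 101,970 + 205,190 = 415,640 (under)
Sep 2019–Nov 2019: 101,970 + 205,190 + 824,140 = 1,131,300 (under)
Oct 2019–Dec 2019: 205,190 + 824,140 + 189,920 = 1,219,250 (under)
Nov 2019–Jan 2020: 824,140 + 189,920 + 281,700 = 1,295,760 (under)
Dec 2019–Feb 2020: 189,920 + 281,700 + 347,290 = 818,910 (under)
Jan 2020–Mar 2020: 281,700 + 347,290 + 45,500 = 674,490 (under)
Feb 2020–Apr 2020: 347,290 + 45,500 + 153,750 = 546,540 (under)
Mar 2020–May 2020: 45,500 + 153,750 + 293,740 = 492,990 (under)
Apr 2020–Jun 2020: 153,750 + 293,740 + 520,800 = 968,290 (under)
At least one window exceeds 1,690,000.

Yes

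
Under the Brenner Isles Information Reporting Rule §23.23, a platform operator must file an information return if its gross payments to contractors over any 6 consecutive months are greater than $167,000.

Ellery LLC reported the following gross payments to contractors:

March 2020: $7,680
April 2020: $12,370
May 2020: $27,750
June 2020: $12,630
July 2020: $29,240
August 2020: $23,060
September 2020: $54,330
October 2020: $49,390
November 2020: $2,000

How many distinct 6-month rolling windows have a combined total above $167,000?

March 2020–August 2020: $7,680 + $12,370 + $27,750 + $12,630 + $29,240 + $23,060 = $112,730 (under)
April 2020–September 2020: $12,370 + $27,750 + $12,630 + $29,240 + $23,060 + $54,330 = $159,380 (under)
May 2020–October 2020: $27,750 + $12,630 + $29,240 + $23,060 + $54,330 + $49,390 = $196,400 (over)
June 2020–November 2020: $12,630 + $29,240 + $23,060 + $54,330 + $49,390 + $2,000 = $170,650 (over)
2 windows exceed the threshold.

2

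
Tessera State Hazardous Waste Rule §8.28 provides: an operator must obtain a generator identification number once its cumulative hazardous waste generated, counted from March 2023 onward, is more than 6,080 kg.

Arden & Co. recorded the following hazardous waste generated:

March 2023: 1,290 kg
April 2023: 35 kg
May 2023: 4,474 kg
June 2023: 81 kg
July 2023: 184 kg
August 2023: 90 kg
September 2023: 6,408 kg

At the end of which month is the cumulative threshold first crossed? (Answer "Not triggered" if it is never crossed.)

Through March 2023: 1,290 kg
Through April 2023: 1,325 kg
Through May 2023: 5,799 kg
Through June 2023: 5,880 kg
Through July 2023: 6,064 kg
Through August 2023: 6,154 kg ← exceeds threshold

August 2023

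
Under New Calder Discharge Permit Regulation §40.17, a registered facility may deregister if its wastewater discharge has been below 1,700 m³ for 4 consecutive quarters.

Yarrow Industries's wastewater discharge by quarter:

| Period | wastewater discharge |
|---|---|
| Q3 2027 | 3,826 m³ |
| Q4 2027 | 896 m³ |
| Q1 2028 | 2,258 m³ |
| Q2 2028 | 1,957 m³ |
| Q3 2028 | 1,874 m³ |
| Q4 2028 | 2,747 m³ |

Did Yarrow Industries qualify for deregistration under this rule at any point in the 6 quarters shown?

No

Quarters below 1,700 m³: Q4 2027.
Longest run of consecutive quarters below the threshold: 1.
1 < 4, so Yarrow Industries never became eligible.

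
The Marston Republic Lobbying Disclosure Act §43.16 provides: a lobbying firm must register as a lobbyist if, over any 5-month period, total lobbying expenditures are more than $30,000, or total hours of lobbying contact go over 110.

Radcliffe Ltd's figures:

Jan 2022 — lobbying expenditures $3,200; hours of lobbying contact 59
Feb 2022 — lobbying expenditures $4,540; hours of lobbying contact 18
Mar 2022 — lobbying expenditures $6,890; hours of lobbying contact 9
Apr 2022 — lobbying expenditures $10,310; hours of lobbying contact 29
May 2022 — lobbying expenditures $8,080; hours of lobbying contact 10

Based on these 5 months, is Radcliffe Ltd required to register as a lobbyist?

Total lobbying expenditures: $3,200 + $4,540 + $6,890 + $10,310 + $8,080 = $33,020 (> $30,000).
Total hours of lobbying contact: 59 + 18 + 9 + 29 + 10 = 125 (> 110).
The test is 'or': at least one threshold is exceeded.

Yes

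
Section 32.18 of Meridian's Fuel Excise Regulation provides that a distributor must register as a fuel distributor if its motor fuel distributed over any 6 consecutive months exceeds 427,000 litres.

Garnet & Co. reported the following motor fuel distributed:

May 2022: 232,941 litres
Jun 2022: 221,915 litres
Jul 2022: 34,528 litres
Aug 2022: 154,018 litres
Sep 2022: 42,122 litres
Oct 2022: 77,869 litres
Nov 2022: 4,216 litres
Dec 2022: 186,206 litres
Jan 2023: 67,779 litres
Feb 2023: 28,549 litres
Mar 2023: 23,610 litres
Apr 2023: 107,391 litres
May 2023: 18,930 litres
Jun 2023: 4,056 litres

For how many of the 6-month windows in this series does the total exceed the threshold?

5

May 2022–Oct 2022: 232,941 litres + 221,915 litres + 34,528 litres + 154,018 litres + 42,122 litres + 77,869 litres = 763,393 litres (over)
Jun 2022–Nov 2022: 221,915 litres + 34,528 litres + 154,018 litres + 42,122 litres + 77,869 litres + 4,216 litres = 534,668 litres (over)
Jul 2022–Dec 2022: 34,528 litres + 154,018 litres + 42,122 litres + 77,869 litres + 4,216 litres + 186,206 litres = 498,959 litres (over)
Aug 2022–Jan 2023: 154,018 litres + 42,122 litres + 77,869 litres + 4,216 litres + 186,206 litres + 67,779 litres = 532,210 litres (over)
Sep 2022–Feb 2023: 42,122 litres + 77,869 litres + 4,216 litres + 186,206 litres + 67,779 litres + 28,549 litres = 406,741 litres (under)
Oct 2022–Mar 2023: 77,869 litres + 4,216 litres + 186,206 litres + 67,779 litres + 28,549 litres + 23,610 litres = 388,229 litres (under)
Nov 2022–Apr 2023: 4,216 litres + 186,206 litres + 67,779 litres + 28,549 litres + 23,610 litres + 107,391 litres = 417,751 litres (under)
Dec 2022–May 2023: 186,206 litres + 67,779 litres + 28,549 litres + 23,610 litres + 107,391 litres + 18,930 litres = 432,465 litres (over)
Jan 2023–Jun 2023: 67,779 litres + 28,549 litres + 23,610 litres + 107,391 litres + 18,930 litres + 4,056 litres = 250,315 litres (under)
5 windows exceed the threshold.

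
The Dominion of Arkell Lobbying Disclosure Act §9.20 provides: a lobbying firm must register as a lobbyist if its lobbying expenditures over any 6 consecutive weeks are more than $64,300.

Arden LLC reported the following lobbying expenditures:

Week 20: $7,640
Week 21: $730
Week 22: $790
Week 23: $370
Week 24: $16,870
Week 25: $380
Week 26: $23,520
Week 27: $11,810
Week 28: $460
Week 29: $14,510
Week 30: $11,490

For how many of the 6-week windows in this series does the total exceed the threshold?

Week 20–Week 25: $7,640 + $730 + $790 + $370 + $16,870 + $380 = $26,780 (under)
Week 21–Week 26: $730 + $790 + $370 + $16,870 + $380 + $23,520 = $42,660 (under)
Week 22–Week 27: $790 + $370 + $16,870 + $380 + $23,520 + $11,810 = $53,740 (under)
Week 23–Week 28: $370 + $16,870 + $380 + $23,520 + $11,810 + $460 = $53,410 (under)
Week 24–Week 29: $16,870 + $380 + $23,520 + $11,810 + $460 + $14,510 = $67,550 (over)
Week 25–Week 30: $380 + $23,520 + $11,810 + $460 + $14,510 + $11,490 = $62,170 (under)
1 window exceeds the threshold.

1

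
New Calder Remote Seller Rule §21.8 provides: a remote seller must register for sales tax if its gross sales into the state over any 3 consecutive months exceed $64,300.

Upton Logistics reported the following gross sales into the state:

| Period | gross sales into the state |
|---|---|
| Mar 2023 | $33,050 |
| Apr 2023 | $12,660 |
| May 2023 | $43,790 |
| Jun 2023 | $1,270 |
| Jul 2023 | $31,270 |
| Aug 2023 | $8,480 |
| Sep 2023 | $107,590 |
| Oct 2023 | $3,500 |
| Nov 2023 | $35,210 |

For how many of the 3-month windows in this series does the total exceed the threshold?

Mar 2023–May 2023: $33,050 + $12,660 + $43,790 = $89,500 (over)
Apr 2023–Jun 2023: $12,660 + $43,790 + $1,270 = $57,720 (under)
May 2023–Jul 2023: $43,790 + $1,270 + $31,270 = $76,330 (over)
Jun 2023–Aug 2023: $1,270 + $31,270 + $8,480 = $41,020 (under)
Jul 2023–Sep 2023: $31,270 + $8,480 + $107,590 = $147,340 (over)
Aug 2023–Oct 2023: $8,480 + $107,590 + $3,500 = $119,570 (over)
Sep 2023–Nov 2023: $107,590 + $3,500 + $35,210 = $146,300 (over)
5 windows exceed the threshold.

5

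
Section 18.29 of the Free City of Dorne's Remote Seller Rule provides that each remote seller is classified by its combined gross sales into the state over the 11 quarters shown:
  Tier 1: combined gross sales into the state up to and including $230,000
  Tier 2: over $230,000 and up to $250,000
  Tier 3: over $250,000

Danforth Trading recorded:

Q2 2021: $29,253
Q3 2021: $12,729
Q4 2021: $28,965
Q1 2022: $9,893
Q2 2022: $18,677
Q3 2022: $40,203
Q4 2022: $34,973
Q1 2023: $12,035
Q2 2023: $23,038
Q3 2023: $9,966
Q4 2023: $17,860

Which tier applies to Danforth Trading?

Combined gross sales into the state: $29,253 + $12,729 + $28,965 + $9,893 + $18,677 + $40,203 + $34,973 + $12,035 + $23,038 + $9,966 + $17,860 = $237,592.
$230,000 < $237,592 ≤ $250,000, so Tier 2 applies.

Tier 2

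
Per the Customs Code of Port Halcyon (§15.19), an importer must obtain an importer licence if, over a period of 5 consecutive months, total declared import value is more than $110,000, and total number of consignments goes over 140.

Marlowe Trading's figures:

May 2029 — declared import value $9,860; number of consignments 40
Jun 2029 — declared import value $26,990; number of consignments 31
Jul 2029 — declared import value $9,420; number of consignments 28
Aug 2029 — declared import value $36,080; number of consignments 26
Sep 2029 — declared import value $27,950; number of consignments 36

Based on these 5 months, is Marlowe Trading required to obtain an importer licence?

Yes

Total declared import value: $9,860 + $26,990 + $9,420 + $36,080 + $27,950 = $110,300 (> $110,000).
Total number of consignments: 40 + 31 + 28 + 26 + 36 = 161 (> 140).
The test is 'and': both thresholds are exceeded.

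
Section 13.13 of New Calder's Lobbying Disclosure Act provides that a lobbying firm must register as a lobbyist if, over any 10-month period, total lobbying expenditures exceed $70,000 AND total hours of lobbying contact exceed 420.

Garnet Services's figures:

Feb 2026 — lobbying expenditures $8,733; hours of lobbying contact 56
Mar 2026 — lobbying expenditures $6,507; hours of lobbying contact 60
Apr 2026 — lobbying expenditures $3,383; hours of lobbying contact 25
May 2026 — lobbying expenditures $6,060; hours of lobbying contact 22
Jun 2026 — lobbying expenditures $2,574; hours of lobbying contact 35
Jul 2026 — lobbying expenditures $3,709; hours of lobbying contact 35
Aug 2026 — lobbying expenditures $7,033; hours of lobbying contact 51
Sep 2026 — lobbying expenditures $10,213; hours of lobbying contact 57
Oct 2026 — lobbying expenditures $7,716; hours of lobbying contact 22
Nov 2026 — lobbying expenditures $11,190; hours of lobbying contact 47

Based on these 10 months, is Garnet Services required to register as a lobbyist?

No

Total lobbying expenditures: $8,733 + $6,507 + $3,383 + $6,060 + $2,574 + $3,709 + $7,033 + $10,213 + $7,716 + $11,190 = $67,118 (≤ $70,000).
Total hours of lobbying contact: 56 + 60 + 25 + 22 + 35 + 35 + 51 + 57 + 22 + 47 = 410 (≤ 420).
The test is 'and': the rule requires both, and at least one is not exceeded.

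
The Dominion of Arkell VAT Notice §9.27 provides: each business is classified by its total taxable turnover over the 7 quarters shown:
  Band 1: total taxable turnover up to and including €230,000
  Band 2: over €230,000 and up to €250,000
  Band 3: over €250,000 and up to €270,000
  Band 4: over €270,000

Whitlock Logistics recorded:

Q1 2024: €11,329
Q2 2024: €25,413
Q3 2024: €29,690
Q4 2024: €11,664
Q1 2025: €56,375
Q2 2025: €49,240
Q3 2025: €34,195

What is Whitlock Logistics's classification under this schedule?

Band 1

Total taxable turnover: €11,329 + €25,413 + €29,690 + €11,664 + €56,375 + €49,240 + €34,195 = €217,906.
€217,906 ≤ €230,000, so Band 1 applies.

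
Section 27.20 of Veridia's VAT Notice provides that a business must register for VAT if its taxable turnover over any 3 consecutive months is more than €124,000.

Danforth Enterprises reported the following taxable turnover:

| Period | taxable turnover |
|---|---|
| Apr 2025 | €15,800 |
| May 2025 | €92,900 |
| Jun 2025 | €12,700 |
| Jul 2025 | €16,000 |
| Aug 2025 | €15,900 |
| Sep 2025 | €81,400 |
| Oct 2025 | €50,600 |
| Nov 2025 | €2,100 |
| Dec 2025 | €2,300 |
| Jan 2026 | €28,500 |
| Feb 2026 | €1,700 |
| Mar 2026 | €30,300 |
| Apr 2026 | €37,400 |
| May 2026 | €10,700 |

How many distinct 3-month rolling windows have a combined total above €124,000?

Apr 2025–Jun 2025: €15,800 + €92,900 + €12,700 = €121,400 (under)
May 2025–Jul 2025: €92,900 + €12,700 + €16,000 = €121,600 (under)
Jun 2025–Aug 2025: €12,700 + €16,000 + €15,900 = €44,600 (under)
Jul 2025–Sep 2025: €16,000 + €15,900 + €81,400 = €113,300 (under)
Aug 2025–Oct 2025: €15,900 + €81,400 + €50,600 = €147,900 (over)
Sep 2025–Nov 2025: €81,400 + €50,600 + €2,100 = €134,100 (over)
Oct 2025–Dec 2025: €50,600 + €2,100 + €2,300 = €55,000 (under)
Nov 2025–Jan 2026: €2,100 + €2,300 + €28,500 = €32,900 (under)
Dec 2025–Feb 2026: €2,300 + €28,500 + €1,700 = €32,500 (under)
Jan 2026–Mar 2026: €28,500 + €1,700 + €30,300 = €60,500 (under)
Feb 2026–Apr 2026: €1,700 + €30,300 + €37,400 = €69,400 (under)
Mar 2026–May 2026: €30,300 + €37,400 + €10,700 = €78,400 (under)
2 windows exceed the threshold.

2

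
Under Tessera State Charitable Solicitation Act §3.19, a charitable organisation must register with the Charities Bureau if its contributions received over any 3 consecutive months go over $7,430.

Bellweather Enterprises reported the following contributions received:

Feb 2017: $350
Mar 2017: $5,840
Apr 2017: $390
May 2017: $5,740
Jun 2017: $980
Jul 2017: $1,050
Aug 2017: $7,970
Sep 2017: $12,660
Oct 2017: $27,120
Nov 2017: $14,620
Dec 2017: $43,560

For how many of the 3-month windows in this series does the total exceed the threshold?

Feb 2017–Apr 2017: $350 + $5,840 + $390 = $6,580 (under)
Mar 2017–May 2017: $5,840 + $390 + $5,740 = $11,970 (over)
Apr 2017–Jun 2017: $390 + $5,740 + $980 = $7,110 (under)
May 2017–Jul 2017: $5,740 + $980 + $1,050 = $7,770 (over)
Jun 2017–Aug 2017: $980 + $1,050 + $7,970 = $10,000 (over)
Jul 2017–Sep 2017: $1,050 + $7,970 + $12,660 = $21,680 (over)
Aug 2017–Oct 2017: $7,970 + $12,660 + $27,120 = $47,750 (over)
Sep 2017–Nov 2017: $12,660 + $27,120 + $14,620 = $54,400 (over)
Oct 2017–Dec 2017: $27,120 + $14,620 + $43,560 = $85,300 (over)
7 windows exceed the threshold.

7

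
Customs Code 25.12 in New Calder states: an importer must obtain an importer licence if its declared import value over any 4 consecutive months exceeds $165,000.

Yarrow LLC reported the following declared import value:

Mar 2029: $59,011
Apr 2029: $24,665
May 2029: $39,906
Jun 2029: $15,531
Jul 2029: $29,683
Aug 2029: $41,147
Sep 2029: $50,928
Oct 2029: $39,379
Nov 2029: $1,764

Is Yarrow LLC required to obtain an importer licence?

Mar 2029–Jun 2029: $59,011 + $24,665 + $39,906 + $15,531 = $139,113 (under)
Apr 2029–Jul 2029: $24,665 + $39,906 + $15,531 + $29,683 = $109,785 (under)
May 2029–Aug 2029: $39,906 + $15,531 + $29,683 + $41,147 = $126,267 (under)
Jun 2029–Sep 2029: $15,531 + $29,683 + $41,147 + $50,928 = $137,289 (under)
Jul 2029–Oct 2029: $29,683 + $41,147 + $50,928 + $39,379 = $161,137 (under)
Aug 2029–Nov 2029: $41,147 + $50,928 + $39,379 + $1,764 = $133,218 (under)
No window exceeds $165,000.

No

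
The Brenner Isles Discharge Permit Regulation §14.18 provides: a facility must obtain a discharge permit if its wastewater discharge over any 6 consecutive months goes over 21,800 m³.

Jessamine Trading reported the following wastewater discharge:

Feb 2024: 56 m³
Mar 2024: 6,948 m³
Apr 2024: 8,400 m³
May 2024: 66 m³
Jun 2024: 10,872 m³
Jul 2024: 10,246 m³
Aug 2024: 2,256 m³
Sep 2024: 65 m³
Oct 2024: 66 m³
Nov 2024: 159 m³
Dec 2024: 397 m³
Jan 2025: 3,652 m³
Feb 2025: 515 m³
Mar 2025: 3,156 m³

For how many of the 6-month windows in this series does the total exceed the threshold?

5

Feb 2024–Jul 2024: 56 m³ + 6,948 m³ + 8,400 m³ + 66 m³ + 10,872 m³ + 10,246 m³ = 36,588 m³ (over)
Mar 2024–Aug 2024: 6,948 m³ + 8,400 m³ + 66 m³ + 10,872 m³ + 10,246 m³ + 2,256 m³ = 38,788 m³ (over)
Apr 2024–Sep 2024: 8,400 m³ + 66 m³ + 10,872 m³ + 10,246 m³ + 2,256 m³ + 65 m³ = 31,905 m³ (over)
May 2024–Oct 2024: 66 m³ + 10,872 m³ + 10,246 m³ + 2,256 m³ + 65 m³ + 66 m³ = 23,571 m³ (over)
Jun 2024–Nov 2024: 10,872 m³ + 10,246 m³ + 2,256 m³ + 65 m³ + 66 m³ + 159 m³ = 23,664 m³ (over)
Jul 2024–Dec 2024: 10,246 m³ + 2,256 m³ + 65 m³ + 66 m³ + 159 m³ + 397 m³ = 13,189 m³ (under)
Aug 2024–Jan 2025: 2,256 m³ + 65 m³ + 66 m³ + 159 m³ + 397 m³ + 3,652 m³ = 6,595 m³ (under)
Sep 2024–Feb 2025: 65 m³ + 66 m³ + 159 m³ + 397 m³ + 3,652 m³ + 515 m³ = 4,854 m³ (under)
Oct 2024–Mar 2025: 66 m³ + 159 m³ + 397 m³ + 3,652 m³ + 515 m³ + 3,156 m³ = 7,945 m³ (under)
5 windows exceed the threshold.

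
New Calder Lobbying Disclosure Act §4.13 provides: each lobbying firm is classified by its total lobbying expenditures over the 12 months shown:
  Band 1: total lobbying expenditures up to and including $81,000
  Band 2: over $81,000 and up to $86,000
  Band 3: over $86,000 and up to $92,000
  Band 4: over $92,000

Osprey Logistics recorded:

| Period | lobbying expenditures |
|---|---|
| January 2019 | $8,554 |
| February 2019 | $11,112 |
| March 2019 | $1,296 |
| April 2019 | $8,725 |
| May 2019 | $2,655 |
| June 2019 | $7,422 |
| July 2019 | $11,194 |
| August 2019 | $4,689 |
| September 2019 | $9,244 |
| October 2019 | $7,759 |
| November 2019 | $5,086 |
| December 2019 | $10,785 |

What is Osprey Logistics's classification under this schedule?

Band 3

Total lobbying expenditures: $8,554 + $11,112 + $1,296 + $8,725 + $2,655 + $7,422 + $11,194 + $4,689 + $9,244 + $7,759 + $5,086 + $10,785 = $88,521.
$86,000 < $88,521 ≤ $92,000, so Band 3 applies.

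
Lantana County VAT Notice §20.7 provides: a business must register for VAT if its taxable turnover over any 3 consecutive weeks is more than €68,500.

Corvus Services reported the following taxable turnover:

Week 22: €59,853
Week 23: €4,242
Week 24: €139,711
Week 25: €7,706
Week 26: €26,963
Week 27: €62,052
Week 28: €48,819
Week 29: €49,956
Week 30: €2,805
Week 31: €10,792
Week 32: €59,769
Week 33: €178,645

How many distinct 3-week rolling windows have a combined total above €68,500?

Week 22–Week 24: €59,853 + €4,242 + €139,711 = €203,806 (over)
Week 23–Week 25: €4,242 + €139,711 + €7,706 = €151,659 (over)
Week 24–Week 26: €139,711 + €7,706 + €26,963 = €174,380 (over)
Week 25–Week 27: €7,706 + €26,963 + €62,052 = €96,721 (over)
Week 26–Week 28: €26,963 + €62,052 + €48,819 = €137,834 (over)
Week 27–Week 29: €62,052 + €48,819 + €49,956 = €160,827 (over)
Week 28–Week 30: €48,819 + €49,956 + €2,805 = €101,580 (over)
Week 29–Week 31: €49,956 + €2,805 + €10,792 = €63,553 (under)
Week 30–Week 32: €2,805 + €10,792 + €59,769 = €73,366 (over)
Week 31–Week 33: €10,792 + €59,769 + €178,645 = €249,206 (over)
9 windows exceed the threshold.

9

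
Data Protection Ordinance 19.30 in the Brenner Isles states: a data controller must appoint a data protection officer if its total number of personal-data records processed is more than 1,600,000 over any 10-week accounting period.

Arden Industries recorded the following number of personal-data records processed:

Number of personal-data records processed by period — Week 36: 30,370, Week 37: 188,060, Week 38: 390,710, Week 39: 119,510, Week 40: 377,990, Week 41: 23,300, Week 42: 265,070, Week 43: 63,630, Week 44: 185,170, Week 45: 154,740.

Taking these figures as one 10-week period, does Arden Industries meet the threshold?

Total number of personal-data records processed: 30,370 + 188,060 + 390,710 + 119,510 + 377,990 + 23,300 + 265,070 + 63,630 + 185,170 + 154,740 = 1,798,550.
1,798,550 > 1,600,000, so the threshold is exceeded.

Yes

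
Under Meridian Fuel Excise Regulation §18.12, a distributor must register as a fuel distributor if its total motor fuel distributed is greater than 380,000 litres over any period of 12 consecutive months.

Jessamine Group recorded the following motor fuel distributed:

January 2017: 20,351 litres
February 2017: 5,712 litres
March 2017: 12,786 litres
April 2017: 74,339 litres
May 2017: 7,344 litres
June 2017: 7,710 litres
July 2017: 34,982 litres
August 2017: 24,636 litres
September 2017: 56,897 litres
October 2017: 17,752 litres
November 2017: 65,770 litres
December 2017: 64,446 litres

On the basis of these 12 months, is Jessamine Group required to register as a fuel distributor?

Yes

Total motor fuel distributed: 20,351 litres + 5,712 litres + 12,786 litres + 74,339 litres + 7,344 litres + 7,710 litres + 34,982 litres + 24,636 litres + 56,897 litres + 17,752 litres + 65,770 litres + 64,446 litres = 392,725 litres.
392,725 litres > 380,000 litres, so the threshold is exceeded.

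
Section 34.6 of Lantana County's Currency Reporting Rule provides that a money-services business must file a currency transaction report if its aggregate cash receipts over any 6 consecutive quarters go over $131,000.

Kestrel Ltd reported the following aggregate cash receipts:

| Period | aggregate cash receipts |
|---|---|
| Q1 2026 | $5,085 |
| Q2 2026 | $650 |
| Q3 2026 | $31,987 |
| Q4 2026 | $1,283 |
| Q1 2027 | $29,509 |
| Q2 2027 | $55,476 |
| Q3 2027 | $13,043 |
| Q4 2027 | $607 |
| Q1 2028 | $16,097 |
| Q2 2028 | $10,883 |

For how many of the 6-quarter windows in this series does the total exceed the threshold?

Q1 2026–Q2 2027: $5,085 + $650 + $31,987 + $1,283 + $29,509 + $55,476 = $123,990 (under)
Q2 2026–Q3 2027: $650 + $31,987 + $1,283 + $29,509 + $55,476 + $13,043 = $131,948 (over)
Q3 2026–Q4 2027: $31,987 + $1,283 + $29,509 + $55,476 + $13,043 + $607 = $131,905 (over)
Q4 2026–Q1 2028: $1,283 + $29,509 + $55,476 + $13,043 + $607 + $16,097 = $116,015 (under)
Q1 2027–Q2 2028: $29,509 + $55,476 + $13,043 + $607 + $16,097 + $10,883 = $125,615 (under)
2 windows exceed the threshold.

2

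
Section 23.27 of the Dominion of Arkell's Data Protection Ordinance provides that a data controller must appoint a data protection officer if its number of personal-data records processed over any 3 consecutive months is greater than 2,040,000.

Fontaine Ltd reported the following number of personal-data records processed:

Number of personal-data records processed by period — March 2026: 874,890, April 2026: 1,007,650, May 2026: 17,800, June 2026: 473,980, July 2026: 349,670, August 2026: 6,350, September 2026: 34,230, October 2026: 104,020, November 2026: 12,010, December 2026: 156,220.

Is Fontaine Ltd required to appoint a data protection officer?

March 2026–May 2026: 874,890 + 1,007,650 + 17,800 = 1,900,340 (under)
April 2026–June 2026: 1,007,650 + 17,800 + 473,980 = 1,499,430 (under)
May 2026–July 2026: 17,800 + 473,980 + 349,670 = 841,450 (under)
June 2026–August 2026: 473,980 + 349,670 + 6,350 = 830,000 (under)
July 2026–September 2026: 349,670 + 6,350 + 34,230 = 390,250 (under)
August 2026–October 2026: 6,350 + 34,230 + 104,020 = 144,600 (under)
September 2026–November 2026: 34,230 + 104,020 + 12,010 = 150,260 (under)
October 2026–December 2026: 104,020 + 12,010 + 156,220 = 272,250 (under)
No window exceeds 2,040,000.

No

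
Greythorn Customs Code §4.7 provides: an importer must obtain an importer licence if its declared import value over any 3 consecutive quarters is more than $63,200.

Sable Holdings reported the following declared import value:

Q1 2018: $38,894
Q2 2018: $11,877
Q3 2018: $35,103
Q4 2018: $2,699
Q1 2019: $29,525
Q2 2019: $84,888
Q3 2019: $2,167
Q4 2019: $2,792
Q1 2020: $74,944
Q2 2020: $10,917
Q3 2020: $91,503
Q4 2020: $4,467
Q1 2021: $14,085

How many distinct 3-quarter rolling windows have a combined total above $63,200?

10

Q1 2018–Q3 2018: $38,894 + $11,877 + $35,103 = $85,874 (over)
Q2 2018–Q4 2018: $11,877 + $35,103 + $2,699 = $49,679 (under)
Q3 2018–Q1 2019: $35,103 + $2,699 + $29,525 = $67,327 (over)
Q4 2018–Q2 2019: $2,699 + $29,525 + $84,888 = $117,112 (over)
Q1 2019–Q3 2019: $29,525 + $84,888 + $2,167 = $116,580 (over)
Q2 2019–Q4 2019: $84,888 + $2,167 + $2,792 = $89,847 (over)
Q3 2019–Q1 2020: $2,167 + $2,792 + $74,944 = $79,903 (over)
Q4 2019–Q2 2020: $2,792 + $74,944 + $10,917 = $88,653 (over)
Q1 2020–Q3 2020: $74,944 + $10,917 + $91,503 = $177,364 (over)
Q2 2020–Q4 2020: $10,917 + $91,503 + $4,467 = $106,887 (over)
Q3 2020–Q1 2021: $91,503 + $4,467 + $14,085 = $110,055 (over)
10 windows exceed the threshold.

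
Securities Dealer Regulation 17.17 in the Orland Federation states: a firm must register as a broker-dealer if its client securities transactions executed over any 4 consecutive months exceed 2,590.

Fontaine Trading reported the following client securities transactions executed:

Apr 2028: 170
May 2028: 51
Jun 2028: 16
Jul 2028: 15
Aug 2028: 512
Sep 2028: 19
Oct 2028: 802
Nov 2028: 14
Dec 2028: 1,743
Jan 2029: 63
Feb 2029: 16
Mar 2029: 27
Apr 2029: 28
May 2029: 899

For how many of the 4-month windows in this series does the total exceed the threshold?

Apr 2028–Jul 2028: 170 + 51 + 16 + 15 = 252 (under)
May 2028–Aug 2028: 51 + 16 + 15 + 512 = 594 (under)
Jun 2028–Sep 2028: 16 + 15 + 512 + 19 = 562 (under)
Jul 2028–Oct 2028: 15 + 512 + 19 + 802 = 1,348 (under)
Aug 2028–Nov 2028: 512 + 19 + 802 + 14 = 1,347 (under)
Sep 2028–Dec 2028: 19 + 802 + 14 + 1,743 = 2,578 (under)
Oct 2028–Jan 2029: 802 + 14 + 1,743 + 63 = 2,622 (over)
Nov 2028–Feb 2029: 14 + 1,743 + 63 + 16 = 1,836 (under)
Dec 2028–Mar 2029: 1,743 + 63 + 16 + 27 = 1,849 (under)
Jan 2029–Apr 2029: 63 + 16 + 27 + 28 = 134 (under)
Feb 2029–May 2029: 16 + 27 + 28 + 899 = 970 (under)
1 window exceeds the threshold.

1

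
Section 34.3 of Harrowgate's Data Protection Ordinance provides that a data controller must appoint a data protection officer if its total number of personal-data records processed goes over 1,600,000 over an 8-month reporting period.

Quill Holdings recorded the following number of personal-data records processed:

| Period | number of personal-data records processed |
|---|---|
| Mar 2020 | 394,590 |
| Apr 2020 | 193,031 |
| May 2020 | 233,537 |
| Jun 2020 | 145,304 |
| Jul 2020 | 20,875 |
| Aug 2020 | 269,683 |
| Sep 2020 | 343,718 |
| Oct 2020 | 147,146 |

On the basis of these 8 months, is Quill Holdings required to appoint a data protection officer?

Yes

Total number of personal-data records processed: 394,590 + 193,031 + 233,537 + 145,304 + 20,875 + 269,683 + 343,718 + 147,146 = 1,747,884.
1,747,884 > 1,600,000, so the threshold is exceeded.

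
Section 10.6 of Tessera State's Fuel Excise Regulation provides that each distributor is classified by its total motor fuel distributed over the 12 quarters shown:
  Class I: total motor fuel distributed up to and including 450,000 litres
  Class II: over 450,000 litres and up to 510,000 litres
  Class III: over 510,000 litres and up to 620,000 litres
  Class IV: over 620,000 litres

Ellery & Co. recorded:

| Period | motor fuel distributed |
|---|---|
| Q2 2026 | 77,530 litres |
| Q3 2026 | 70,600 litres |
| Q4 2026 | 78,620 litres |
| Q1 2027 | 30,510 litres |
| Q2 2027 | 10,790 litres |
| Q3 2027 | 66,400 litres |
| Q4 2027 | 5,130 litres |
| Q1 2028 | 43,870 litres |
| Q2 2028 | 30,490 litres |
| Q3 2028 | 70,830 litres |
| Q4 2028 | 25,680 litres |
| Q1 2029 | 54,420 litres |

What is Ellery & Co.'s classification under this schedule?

Class III

Total motor fuel distributed: 77,530 litres + 70,600 litres + 78,620 litres + 30,510 litres + 10,790 litres + 66,400 litres + 5,130 litres + 43,870 litres + 30,490 litres + 70,830 litres + 25,680 litres + 54,420 litres = 564,870 litres.
510,000 litres < 564,870 litres ≤ 620,000 litres, so Class III applies.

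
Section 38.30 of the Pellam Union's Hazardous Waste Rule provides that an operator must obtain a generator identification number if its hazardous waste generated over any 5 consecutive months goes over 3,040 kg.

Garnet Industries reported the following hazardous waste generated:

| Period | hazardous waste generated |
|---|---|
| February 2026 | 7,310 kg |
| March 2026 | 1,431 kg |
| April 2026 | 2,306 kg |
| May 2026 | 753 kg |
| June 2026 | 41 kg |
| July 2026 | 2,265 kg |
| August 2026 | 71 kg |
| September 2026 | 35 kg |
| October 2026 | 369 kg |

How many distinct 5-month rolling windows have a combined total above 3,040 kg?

February 2026–June 2026: 7,310 kg + 1,431 kg + 2,306 kg + 753 kg + 41 kg = 11,841 kg (over)
March 2026–July 2026: 1,431 kg + 2,306 kg + 753 kg + 41 kg + 2,265 kg = 6,796 kg (over)
April 2026–August 2026: 2,306 kg + 753 kg + 41 kg + 2,265 kg + 71 kg = 5,436 kg (over)
May 2026–September 2026: 753 kg + 41 kg + 2,265 kg + 71 kg + 35 kg = 3,165 kg (over)
June 2026–October 2026: 41 kg + 2,265 kg + 71 kg + 35 kg + 369 kg = 2,781 kg (under)
4 windows exceed the threshold.

4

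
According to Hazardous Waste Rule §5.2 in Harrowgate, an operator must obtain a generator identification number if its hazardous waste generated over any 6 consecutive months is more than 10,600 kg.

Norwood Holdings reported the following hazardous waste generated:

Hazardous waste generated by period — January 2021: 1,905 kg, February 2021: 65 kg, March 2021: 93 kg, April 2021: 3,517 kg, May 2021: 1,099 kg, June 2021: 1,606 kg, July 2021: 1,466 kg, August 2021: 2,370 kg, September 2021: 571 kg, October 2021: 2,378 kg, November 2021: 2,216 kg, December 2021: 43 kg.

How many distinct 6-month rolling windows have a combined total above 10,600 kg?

2

January 2021–June 2021: 1,905 kg + 65 kg + 93 kg + 3,517 kg + 1,099 kg + 1,606 kg = 8,285 kg (under)
February 2021–July 2021: 65 kg + 93 kg + 3,517 kg + 1,099 kg + 1,606 kg + 1,466 kg = 7,846 kg (under)
March 2021–August 2021: 93 kg + 3,517 kg + 1,099 kg + 1,606 kg + 1,466 kg + 2,370 kg = 10,151 kg (under)
April 2021–September 2021: 3,517 kg + 1,099 kg + 1,606 kg + 1,466 kg + 2,370 kg + 571 kg = 10,629 kg (over)
May 2021–October 2021: 1,099 kg + 1,606 kg + 1,466 kg + 2,370 kg + 571 kg + 2,378 kg = 9,490 kg (under)
June 2021–November 2021: 1,606 kg + 1,466 kg + 2,370 kg + 571 kg + 2,378 kg + 2,216 kg = 10,607 kg (over)
July 2021–December 2021: 1,466 kg + 2,370 kg + 571 kg + 2,378 kg + 2,216 kg + 43 kg = 9,044 kg (under)
2 windows exceed the threshold.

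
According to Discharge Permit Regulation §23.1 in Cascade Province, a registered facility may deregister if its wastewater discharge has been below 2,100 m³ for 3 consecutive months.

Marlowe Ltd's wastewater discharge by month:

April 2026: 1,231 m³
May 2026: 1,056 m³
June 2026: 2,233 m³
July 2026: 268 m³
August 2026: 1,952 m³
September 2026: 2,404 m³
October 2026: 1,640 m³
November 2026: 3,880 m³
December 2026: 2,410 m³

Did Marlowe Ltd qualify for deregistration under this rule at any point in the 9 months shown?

No

Months below 2,100 m³: April 2026, May 2026, July 2026, August 2026, October 2026.
Longest run of consecutive months below the threshold: 2.
2 < 3, so Marlowe Ltd never became eligible.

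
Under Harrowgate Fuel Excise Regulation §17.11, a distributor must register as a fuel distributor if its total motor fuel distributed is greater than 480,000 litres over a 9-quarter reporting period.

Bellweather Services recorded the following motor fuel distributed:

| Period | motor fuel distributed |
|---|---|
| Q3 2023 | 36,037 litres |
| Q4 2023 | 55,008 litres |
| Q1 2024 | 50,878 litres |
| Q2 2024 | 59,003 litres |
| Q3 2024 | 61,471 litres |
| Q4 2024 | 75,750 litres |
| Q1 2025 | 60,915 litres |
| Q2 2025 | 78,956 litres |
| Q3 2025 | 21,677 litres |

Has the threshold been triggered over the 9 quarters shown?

Total motor fuel distributed: 36,037 litres + 55,008 litres + 50,878 litres + 59,003 litres + 61,471 litres + 75,750 litres + 60,915 litres + 78,956 litres + 21,677 litres = 499,695 litres.
499,695 litres > 480,000 litres, so the threshold is exceeded.

Yes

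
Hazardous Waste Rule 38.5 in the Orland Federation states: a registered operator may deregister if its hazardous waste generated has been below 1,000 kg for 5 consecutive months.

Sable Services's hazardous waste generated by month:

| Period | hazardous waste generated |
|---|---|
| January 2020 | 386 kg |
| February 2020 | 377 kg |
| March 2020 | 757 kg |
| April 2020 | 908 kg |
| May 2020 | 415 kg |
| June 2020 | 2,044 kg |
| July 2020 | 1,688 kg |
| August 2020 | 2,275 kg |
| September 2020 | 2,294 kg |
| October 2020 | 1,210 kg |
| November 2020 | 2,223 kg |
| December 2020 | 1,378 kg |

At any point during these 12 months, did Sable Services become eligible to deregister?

Months below 1,000 kg: January 2020, February 2020, March 2020, April 2020, May 2020.
Longest run of consecutive months below the threshold: 5.
5 ≥ 5, so Sable Services became eligible.

Yes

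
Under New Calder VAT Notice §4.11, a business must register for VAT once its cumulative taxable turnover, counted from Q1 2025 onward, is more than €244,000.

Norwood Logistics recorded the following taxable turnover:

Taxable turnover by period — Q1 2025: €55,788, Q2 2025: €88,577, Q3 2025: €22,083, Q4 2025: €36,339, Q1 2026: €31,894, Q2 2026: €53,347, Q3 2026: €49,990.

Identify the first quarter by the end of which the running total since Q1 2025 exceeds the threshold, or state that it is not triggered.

Q2 2026

Through Q1 2025: €55,788
Through Q2 2025: €144,365
Through Q3 2025: €166,448
Through Q4 2025: €202,787
Through Q1 2026: €234,681
Through Q2 2026: €288,028 ← exceeds threshold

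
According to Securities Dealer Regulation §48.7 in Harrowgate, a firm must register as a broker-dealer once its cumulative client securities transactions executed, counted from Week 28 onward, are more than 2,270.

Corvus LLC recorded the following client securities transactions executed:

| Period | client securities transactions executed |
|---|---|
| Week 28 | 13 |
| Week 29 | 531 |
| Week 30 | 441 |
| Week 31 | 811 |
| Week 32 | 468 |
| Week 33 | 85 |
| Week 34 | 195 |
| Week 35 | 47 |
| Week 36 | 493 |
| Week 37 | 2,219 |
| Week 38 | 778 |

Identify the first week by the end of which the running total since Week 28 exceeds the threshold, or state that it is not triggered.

Week 33

Through Week 28: 13
Through Week 29: 544
Through Week 30: 985
Through Week 31: 1,796
Through Week 32: 2,264
Through Week 33: 2,349 ← exceeds threshold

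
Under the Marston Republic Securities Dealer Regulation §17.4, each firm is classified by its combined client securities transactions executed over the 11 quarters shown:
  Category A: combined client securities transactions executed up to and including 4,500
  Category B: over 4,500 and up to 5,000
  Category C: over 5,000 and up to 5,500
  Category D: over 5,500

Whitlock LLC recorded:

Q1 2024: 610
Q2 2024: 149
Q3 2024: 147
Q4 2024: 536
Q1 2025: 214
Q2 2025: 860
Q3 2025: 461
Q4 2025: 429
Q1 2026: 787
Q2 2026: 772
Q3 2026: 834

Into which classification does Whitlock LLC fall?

Category D

Combined client securities transactions executed: 610 + 149 + 147 + 536 + 214 + 860 + 461 + 429 + 787 + 772 + 834 = 5,799.
5,799 > 5,500, so Category D applies.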